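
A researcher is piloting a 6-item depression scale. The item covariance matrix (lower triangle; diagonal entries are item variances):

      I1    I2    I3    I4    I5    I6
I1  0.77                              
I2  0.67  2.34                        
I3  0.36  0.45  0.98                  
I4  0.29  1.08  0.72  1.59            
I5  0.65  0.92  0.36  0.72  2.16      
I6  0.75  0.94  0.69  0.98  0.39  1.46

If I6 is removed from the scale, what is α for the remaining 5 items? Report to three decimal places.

Remaining items: I1, I2, I3, I4, I5 (k = 5).
Σσᵢ² = 0.77 + 2.34 + 0.98 + 1.59 + 2.16 = 7.84
total variance = 7.84 + 2 × 6.22 = 20.28
α (item deleted) = (5/4)·(1 − 7.84/20.28) = 0.767

α = 0.767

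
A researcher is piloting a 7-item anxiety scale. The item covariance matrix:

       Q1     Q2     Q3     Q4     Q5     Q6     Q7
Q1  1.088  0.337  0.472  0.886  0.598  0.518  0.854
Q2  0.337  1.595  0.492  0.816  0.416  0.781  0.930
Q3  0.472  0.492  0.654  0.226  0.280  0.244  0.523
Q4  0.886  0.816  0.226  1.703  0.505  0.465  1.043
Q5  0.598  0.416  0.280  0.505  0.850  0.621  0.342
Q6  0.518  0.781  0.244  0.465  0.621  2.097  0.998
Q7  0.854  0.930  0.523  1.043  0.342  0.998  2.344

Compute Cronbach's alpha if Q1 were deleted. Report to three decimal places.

Remaining items: Q2, Q3, Q4, Q5, Q6, Q7 (k = 6).
Σσ²ᵢ = 1.595 + 0.654 + 1.703 + 0.850 + 2.097 + 2.344 = 9.243
σ²_total = 9.243 + 2 × 8.682 = 26.607
α (item deleted) = (6/5)·(1 − 9.243/26.607) = 0.783

Cronbach's alpha = 0.783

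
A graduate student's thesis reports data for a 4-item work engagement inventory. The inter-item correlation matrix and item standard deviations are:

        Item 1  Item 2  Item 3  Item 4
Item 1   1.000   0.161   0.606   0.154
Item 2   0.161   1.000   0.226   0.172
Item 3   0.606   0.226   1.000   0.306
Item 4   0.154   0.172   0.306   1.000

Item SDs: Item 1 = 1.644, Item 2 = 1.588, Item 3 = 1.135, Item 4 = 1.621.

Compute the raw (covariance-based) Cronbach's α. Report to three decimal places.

Cronbach's α = 0.566

Σσ²ᵢ = 1.644² + 1.588² + 1.135² + 1.621² = 9.1403
Covariances σ_ij = r_ij · s_i · s_j:
  σ(Item 1,Item 2) = 0.161 × 1.644 × 1.588 = 0.4203
  σ(Item 1,Item 3) = 0.606 × 1.644 × 1.135 = 1.1308
  σ(Item 1,Item 4) = 0.154 × 1.644 × 1.621 = 0.4104
  σ(Item 2,Item 3) = 0.226 × 1.588 × 1.135 = 0.4073
  σ(Item 2,Item 4) = 0.172 × 1.588 × 1.621 = 0.4428
  σ(Item 3,Item 4) = 0.306 × 1.135 × 1.621 = 0.5630
σ²_T = Σσ²ᵢ + 2·Σσ_ij = 9.1403 + 2 × 3.3746 = 15.8895
α = (4/3)·(1 − 9.1403/15.8895) = 0.566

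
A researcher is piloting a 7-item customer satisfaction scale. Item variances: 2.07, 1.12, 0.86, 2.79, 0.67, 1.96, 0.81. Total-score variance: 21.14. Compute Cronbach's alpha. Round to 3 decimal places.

Cronbach's alpha = 0.599

Σσ²ᵢ = 2.07 + 1.12 + 0.86 + 2.79 + 0.67 + 1.96 + 0.81 = 10.28
α = (k/(k−1))·(1 − Σσ²ᵢ/total variance) = (7/6)·(1 − 10.28/21.14) = 0.599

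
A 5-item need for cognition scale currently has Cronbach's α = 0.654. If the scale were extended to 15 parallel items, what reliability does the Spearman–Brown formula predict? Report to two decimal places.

predicted reliability = 0.85

Length factor m = 15/5 = 3.0000
α' = m·α / (1 + (m−1)·α)
   = 15/5 × 0.654 / (1 + (15/5 − 1) × 0.654)
   = 1.9620 / 2.3080 = 0.85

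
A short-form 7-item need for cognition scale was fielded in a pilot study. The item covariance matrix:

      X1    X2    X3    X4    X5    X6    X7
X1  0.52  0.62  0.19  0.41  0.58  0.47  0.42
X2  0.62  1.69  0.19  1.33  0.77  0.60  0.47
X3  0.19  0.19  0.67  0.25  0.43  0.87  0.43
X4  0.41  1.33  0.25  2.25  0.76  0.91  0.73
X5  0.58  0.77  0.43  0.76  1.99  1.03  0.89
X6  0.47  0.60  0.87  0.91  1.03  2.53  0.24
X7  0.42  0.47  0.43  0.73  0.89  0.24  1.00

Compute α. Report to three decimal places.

α = 0.820

Σσᵢ² = 0.52 + 1.69 + 0.67 + 2.25 + 1.99 + 2.53 + 1.00 = 10.65
Sum of the distinct covariances = 12.59
total variance = 10.65 + 2 × 12.59 = 35.83
α = (k/(k−1))·(1 − Σσᵢ²/total variance) = (7/6)·(1 − 10.65/35.83) = 0.820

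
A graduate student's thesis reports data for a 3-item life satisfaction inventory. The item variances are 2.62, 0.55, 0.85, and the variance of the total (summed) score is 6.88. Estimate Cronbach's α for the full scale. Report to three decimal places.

sum of item variances = 2.62 + 0.55 + 0.85 = 4.02
α = (k/(k−1))·(1 − sum of item variances/Var(T)) = (3/2)·(1 − 4.02/6.88) = 0.624

Cronbach's α = 0.624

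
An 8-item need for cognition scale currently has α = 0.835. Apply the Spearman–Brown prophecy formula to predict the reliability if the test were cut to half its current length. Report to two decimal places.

predicted reliability = 0.72

Length factor m = 1/2
α' = m·α / (1 − (1−m)·α)
   = 1/2 × 0.835 / (1 − (1 − 1/2) × 0.835)
   = 0.4175 / 0.5825 = 0.72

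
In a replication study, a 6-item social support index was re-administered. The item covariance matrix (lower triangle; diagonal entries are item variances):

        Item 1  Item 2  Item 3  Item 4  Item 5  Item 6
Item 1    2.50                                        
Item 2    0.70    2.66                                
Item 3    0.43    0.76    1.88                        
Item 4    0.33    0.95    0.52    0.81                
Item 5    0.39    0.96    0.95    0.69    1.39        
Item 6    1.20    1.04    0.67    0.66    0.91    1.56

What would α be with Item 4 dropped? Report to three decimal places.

α = 0.770

Remaining items: Item 1, Item 2, Item 3, Item 5, Item 6 (k = 5).
ΣVar(i) = 2.50 + 2.66 + 1.88 + 1.39 + 1.56 = 9.99
Var(T) = 9.99 + 2 × 8.01 = 26.01
α (item deleted) = (5/4)·(1 − 9.99/26.01) = 0.770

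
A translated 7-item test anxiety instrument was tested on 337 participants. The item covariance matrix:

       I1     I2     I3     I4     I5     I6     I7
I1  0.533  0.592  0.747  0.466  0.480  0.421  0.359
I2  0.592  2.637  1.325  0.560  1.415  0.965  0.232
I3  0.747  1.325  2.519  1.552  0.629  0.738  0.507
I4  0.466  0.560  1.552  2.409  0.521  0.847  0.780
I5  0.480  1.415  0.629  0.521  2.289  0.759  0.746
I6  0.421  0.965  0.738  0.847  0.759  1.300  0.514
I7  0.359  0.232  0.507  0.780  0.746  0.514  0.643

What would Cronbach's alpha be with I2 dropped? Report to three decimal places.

Remaining items: I1, I3, I4, I5, I6, I7 (k = 6).
sum of item variances = 0.533 + 2.519 + 2.409 + 2.289 + 1.300 + 0.643 = 9.693
Var(T) = 9.693 + 2 × 10.066 = 29.825
α (item deleted) = (6/5)·(1 − 9.693/29.825) = 0.810

α = 0.810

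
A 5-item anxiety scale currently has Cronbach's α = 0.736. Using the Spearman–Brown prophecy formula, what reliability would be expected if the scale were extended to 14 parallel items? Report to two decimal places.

Length factor m = 14/5 = 2.8000
α' = m·α / (1 + (m−1)·α)
   = 14/5 × 0.736 / (1 + (14/5 − 1) × 0.736)
   = 2.0608 / 2.3248 = 0.89

predicted reliability = 0.89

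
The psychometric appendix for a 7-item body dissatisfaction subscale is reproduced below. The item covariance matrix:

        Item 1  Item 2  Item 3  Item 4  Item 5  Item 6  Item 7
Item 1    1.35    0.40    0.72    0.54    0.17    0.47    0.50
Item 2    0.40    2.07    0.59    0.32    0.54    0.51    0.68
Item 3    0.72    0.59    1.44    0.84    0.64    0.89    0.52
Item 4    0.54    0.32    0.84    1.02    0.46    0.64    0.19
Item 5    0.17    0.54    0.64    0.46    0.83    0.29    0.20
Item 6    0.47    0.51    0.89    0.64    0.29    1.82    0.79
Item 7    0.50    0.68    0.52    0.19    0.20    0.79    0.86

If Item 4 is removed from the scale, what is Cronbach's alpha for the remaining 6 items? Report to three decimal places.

α = 0.785

Remaining items: Item 1, Item 2, Item 3, Item 5, Item 6, Item 7 (k = 6).
sum of item variances = 1.35 + 2.07 + 1.44 + 0.83 + 1.82 + 0.86 = 8.37
total variance = 8.37 + 2 × 7.91 = 24.19
α (item deleted) = (6/5)·(1 − 8.37/24.19) = 0.785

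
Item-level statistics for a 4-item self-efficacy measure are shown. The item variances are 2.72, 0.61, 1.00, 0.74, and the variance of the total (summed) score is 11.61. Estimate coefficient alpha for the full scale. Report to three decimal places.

Σσ²ᵢ = 2.72 + 0.61 + 1.00 + 0.74 = 5.07
α = (k/(k−1))·(1 − Σσ²ᵢ/σ²_total) = (4/3)·(1 − 5.07/11.61) = 0.751

coefficient alpha = 0.751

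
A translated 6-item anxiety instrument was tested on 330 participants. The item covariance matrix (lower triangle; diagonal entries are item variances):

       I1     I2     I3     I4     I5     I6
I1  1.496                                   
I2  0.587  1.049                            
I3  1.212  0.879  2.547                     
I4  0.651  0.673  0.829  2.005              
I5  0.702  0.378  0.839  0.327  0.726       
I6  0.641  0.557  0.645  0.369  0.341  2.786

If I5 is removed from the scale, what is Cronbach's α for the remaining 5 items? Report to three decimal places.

Remaining items: I1, I2, I3, I4, I6 (k = 5).
Σσ²ᵢ = 1.496 + 1.049 + 2.547 + 2.005 + 2.786 = 9.883
Var(T) = 9.883 + 2 × 7.043 = 23.969
α (item deleted) = (5/4)·(1 − 9.883/23.969) = 0.735

α = 0.735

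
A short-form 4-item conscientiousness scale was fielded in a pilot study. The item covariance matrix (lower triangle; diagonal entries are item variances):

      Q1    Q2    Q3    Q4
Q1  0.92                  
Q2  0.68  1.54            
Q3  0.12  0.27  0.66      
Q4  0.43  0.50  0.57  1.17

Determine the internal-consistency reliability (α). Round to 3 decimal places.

ΣVar(i) = 0.92 + 1.54 + 0.66 + 1.17 = 4.29
Sum of the distinct covariances = 2.57
σ²_T = 4.29 + 2 × 2.57 = 9.43
α = (k/(k−1))·(1 − ΣVar(i)/σ²_T) = (4/3)·(1 − 4.29/9.43) = 0.727

α = 0.727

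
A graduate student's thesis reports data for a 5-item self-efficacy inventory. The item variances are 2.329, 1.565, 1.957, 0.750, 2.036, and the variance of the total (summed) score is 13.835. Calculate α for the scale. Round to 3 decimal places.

Σσᵢ² = 2.329 + 1.565 + 1.957 + 0.750 + 2.036 = 8.637
α = (k/(k−1))·(1 − Σσᵢ²/σ²_T) = (5/4)·(1 − 8.637/13.835) = 0.470

α = 0.470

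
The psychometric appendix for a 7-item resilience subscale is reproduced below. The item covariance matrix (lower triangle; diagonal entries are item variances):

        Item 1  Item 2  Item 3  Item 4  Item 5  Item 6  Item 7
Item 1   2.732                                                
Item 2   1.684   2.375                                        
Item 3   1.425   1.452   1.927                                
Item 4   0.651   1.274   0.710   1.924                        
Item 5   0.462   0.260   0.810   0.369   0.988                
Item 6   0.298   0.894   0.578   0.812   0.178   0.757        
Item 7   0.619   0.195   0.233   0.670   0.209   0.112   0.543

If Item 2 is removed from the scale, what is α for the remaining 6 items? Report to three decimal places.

Remaining items: Item 1, Item 3, Item 4, Item 5, Item 6, Item 7 (k = 6).
Σσ²ᵢ = 2.732 + 1.927 + 1.924 + 0.988 + 0.757 + 0.543 = 8.871
σ²_T = 8.871 + 2 × 8.136 = 25.143
α (item deleted) = (6/5)·(1 − 8.871/25.143) = 0.777

α = 0.777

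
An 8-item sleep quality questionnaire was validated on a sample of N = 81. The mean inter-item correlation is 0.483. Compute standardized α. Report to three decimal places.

standardized α = 0.882

Standardized α = k·r̄ / (1 + (k−1)·r̄) = 8 × 0.483 / (1 + 7 × 0.483)
  = 3.8640 / 4.3810 = 0.882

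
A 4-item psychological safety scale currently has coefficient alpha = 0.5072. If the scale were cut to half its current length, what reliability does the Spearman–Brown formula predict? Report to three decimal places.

Length factor m = 1/2
α' = m·α / (1 − (1−m)·α)
   = 1/2 × 0.5072 / (1 − (1 − 1/2) × 0.5072)
   = 0.2536 / 0.7464 = 0.340

predicted reliability = 0.340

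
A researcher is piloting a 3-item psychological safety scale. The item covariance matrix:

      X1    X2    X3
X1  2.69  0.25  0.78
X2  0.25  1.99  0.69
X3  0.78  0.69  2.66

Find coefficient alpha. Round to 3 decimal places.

Σσ²ᵢ = 2.69 + 1.99 + 2.66 = 7.34
Sum of the distinct covariances = 1.72
σ²_total = 7.34 + 2 × 1.72 = 10.78
α = (k/(k−1))·(1 − Σσ²ᵢ/σ²_total) = (3/2)·(1 − 7.34/10.78) = 0.479

coefficient alpha = 0.479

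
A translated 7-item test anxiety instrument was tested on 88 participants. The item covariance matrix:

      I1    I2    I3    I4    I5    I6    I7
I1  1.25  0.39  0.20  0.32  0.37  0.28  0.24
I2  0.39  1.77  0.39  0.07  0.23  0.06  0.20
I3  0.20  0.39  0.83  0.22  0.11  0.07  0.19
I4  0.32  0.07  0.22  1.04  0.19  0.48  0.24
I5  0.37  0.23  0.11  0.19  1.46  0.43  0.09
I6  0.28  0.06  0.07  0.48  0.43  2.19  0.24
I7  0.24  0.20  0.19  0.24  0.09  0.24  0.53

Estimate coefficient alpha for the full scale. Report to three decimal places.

Σσ²ᵢ = 1.25 + 1.77 + 0.83 + 1.04 + 1.46 + 2.19 + 0.53 = 9.07
Sum of off-diagonal covariances = 5.01
σ²_T = 9.07 + 2 × 5.01 = 19.09
α = (k/(k−1))·(1 − Σσ²ᵢ/σ²_T) = (7/6)·(1 − 9.07/19.09) = 0.612

α = 0.612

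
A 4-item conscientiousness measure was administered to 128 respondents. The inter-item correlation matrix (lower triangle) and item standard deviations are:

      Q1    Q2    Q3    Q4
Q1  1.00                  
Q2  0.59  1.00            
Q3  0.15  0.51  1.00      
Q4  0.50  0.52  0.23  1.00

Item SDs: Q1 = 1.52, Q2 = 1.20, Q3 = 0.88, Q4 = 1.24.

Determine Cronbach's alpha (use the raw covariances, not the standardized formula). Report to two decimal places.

α = 0.74

Σσ²ᵢ = 1.52² + 1.20² + 0.88² + 1.24² = 6.0624
Covariances σ_ij = r_ij · s_i · s_j:
  σ(Q1,Q2) = 0.59 × 1.52 × 1.20 = 1.0762
  σ(Q1,Q3) = 0.15 × 1.52 × 0.88 = 0.2006
  σ(Q1,Q4) = 0.50 × 1.52 × 1.24 = 0.9424
  σ(Q2,Q3) = 0.51 × 1.20 × 0.88 = 0.5386
  σ(Q2,Q4) = 0.52 × 1.20 × 1.24 = 0.7738
  σ(Q3,Q4) = 0.23 × 0.88 × 1.24 = 0.2510
σ²_T = Σσ²ᵢ + 2·Σσ_ij = 6.0624 + 2 × 3.7826 = 13.6276
α = (4/3)·(1 − 6.0624/13.6276) = 0.74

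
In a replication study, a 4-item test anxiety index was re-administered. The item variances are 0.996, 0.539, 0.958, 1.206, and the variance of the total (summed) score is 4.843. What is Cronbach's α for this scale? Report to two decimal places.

Cronbach's α = 0.31

Σσ²ᵢ = 0.996 + 0.539 + 0.958 + 1.206 = 3.699
α = (k/(k−1))·(1 − Σσ²ᵢ/total variance) = (4/3)·(1 − 3.699/4.843) = 0.31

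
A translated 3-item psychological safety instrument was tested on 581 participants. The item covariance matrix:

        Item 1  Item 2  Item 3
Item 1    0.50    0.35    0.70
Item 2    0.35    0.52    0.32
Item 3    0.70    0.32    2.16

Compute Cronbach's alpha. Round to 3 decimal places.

Cronbach's alpha = 0.694

Σσ²ᵢ = 0.50 + 0.52 + 2.16 = 3.18
Sum of the distinct covariances = 1.37
σ²_T = 3.18 + 2 × 1.37 = 5.92
α = (k/(k−1))·(1 − Σσ²ᵢ/σ²_T) = (3/2)·(1 − 3.18/5.92) = 0.694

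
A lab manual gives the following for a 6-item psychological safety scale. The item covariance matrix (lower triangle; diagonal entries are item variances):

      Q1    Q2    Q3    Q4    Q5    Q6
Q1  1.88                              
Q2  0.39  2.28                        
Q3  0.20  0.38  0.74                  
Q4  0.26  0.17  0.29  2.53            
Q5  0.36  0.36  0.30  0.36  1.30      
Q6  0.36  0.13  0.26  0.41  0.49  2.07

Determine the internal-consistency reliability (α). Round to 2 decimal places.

ΣVar(i) = 1.88 + 2.28 + 0.74 + 2.53 + 1.30 + 2.07 = 10.80
Sum of off-diagonal covariances = 4.72
σ²_T = 10.80 + 2 × 4.72 = 20.24
α = (k/(k−1))·(1 − ΣVar(i)/σ²_T) = (6/5)·(1 − 10.80/20.24) = 0.56

α = 0.56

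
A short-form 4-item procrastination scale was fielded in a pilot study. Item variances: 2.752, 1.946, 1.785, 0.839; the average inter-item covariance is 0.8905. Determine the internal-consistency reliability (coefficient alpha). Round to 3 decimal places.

sum of item variances = 2.752 + 1.946 + 1.785 + 0.839 = 7.322
Sum of the 6 distinct covariances = 6 × 0.8905 = 5.3430
Var(T) = sum of item variances + 2·Σcov = 7.322 + 2 × 5.3430 = 18.0080
α = (4/3)·(1 − 7.322/18.0080) = 0.791

α = 0.791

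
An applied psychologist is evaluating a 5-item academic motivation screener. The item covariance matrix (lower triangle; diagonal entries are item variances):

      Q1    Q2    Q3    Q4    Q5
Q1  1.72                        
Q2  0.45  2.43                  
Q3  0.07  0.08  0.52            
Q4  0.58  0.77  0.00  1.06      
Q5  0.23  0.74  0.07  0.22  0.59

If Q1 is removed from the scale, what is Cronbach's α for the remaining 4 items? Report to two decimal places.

Remaining items: Q2, Q3, Q4, Q5 (k = 4).
Σσᵢ² = 2.43 + 0.52 + 1.06 + 0.59 = 4.60
Var(T) = 4.60 + 2 × 1.88 = 8.36
α (item deleted) = (4/3)·(1 − 4.60/8.36) = 0.60

α = 0.60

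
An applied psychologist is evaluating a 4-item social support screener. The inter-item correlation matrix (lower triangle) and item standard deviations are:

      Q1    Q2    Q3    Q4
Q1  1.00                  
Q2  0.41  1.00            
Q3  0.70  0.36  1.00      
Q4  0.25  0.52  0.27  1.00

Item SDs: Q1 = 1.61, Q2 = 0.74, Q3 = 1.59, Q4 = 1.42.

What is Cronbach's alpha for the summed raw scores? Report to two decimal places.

Σσ²ᵢ = 1.61² + 0.74² + 1.59² + 1.42² = 7.6842
Covariances σ_ij = r_ij · s_i · s_j:
  σ(Q1,Q2) = 0.41 × 1.61 × 0.74 = 0.4885
  σ(Q1,Q3) = 0.70 × 1.61 × 1.59 = 1.7919
  σ(Q1,Q4) = 0.25 × 1.61 × 1.42 = 0.5716
  σ(Q2,Q3) = 0.36 × 0.74 × 1.59 = 0.4236
  σ(Q2,Q4) = 0.52 × 0.74 × 1.42 = 0.5464
  σ(Q3,Q4) = 0.27 × 1.59 × 1.42 = 0.6096
σ²_T = Σσ²ᵢ + 2·Σσ_ij = 7.6842 + 2 × 4.4316 = 16.5474
α = (4/3)·(1 − 7.6842/16.5474) = 0.71

α = 0.71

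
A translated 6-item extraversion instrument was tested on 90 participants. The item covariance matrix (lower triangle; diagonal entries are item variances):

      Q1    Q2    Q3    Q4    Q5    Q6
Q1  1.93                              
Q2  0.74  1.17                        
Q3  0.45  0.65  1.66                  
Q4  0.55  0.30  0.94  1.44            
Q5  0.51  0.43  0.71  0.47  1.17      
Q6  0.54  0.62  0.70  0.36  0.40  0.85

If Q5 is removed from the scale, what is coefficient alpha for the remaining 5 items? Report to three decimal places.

coefficient alpha = 0.780

Remaining items: Q1, Q2, Q3, Q4, Q6 (k = 5).
Σσ²ᵢ = 1.93 + 1.17 + 1.66 + 1.44 + 0.85 = 7.05
σ²_T = 7.05 + 2 × 5.85 = 18.75
α (item deleted) = (5/4)·(1 − 7.05/18.75) = 0.780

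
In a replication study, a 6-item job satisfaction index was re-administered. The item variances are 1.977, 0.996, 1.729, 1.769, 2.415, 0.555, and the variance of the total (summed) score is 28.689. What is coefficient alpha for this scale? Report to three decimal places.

coefficient alpha = 0.805

Σσᵢ² = 1.977 + 0.996 + 1.729 + 1.769 + 2.415 + 0.555 = 9.441
α = (k/(k−1))·(1 − Σσᵢ²/σ²_T) = (6/5)·(1 − 9.441/28.689) = 0.805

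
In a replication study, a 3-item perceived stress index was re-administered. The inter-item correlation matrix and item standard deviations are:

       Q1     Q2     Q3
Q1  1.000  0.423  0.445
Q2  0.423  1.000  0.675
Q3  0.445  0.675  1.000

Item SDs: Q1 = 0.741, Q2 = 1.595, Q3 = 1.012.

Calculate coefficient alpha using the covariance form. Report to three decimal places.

Σσ²ᵢ = 0.741² + 1.595² + 1.012² = 4.1173
Covariances σ_ij = r_ij · s_i · s_j:
  σ(Q1,Q2) = 0.423 × 0.741 × 1.595 = 0.4999
  σ(Q1,Q3) = 0.445 × 0.741 × 1.012 = 0.3337
  σ(Q2,Q3) = 0.675 × 1.595 × 1.012 = 1.0895
σ²_T = Σσ²ᵢ + 2·Σσ_ij = 4.1173 + 2 × 1.9231 = 7.9635
α = (3/2)·(1 − 4.1173/7.9635) = 0.724

coefficient alpha = 0.724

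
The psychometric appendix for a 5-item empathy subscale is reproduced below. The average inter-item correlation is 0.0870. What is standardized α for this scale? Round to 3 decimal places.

Standardized α = k·r̄ / (1 + (k−1)·r̄) = 5 × 0.0870 / (1 + 4 × 0.0870)
  = 0.4350 / 1.3480 = 0.323

α = 0.323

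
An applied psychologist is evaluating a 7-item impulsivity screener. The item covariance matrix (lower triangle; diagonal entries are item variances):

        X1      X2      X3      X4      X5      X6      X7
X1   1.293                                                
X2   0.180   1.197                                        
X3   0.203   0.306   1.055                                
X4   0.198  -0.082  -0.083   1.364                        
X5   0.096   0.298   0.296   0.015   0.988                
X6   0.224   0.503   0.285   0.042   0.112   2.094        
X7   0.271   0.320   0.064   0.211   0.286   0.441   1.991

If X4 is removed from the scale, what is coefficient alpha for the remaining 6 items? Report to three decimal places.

Remaining items: X1, X2, X3, X5, X6, X7 (k = 6).
Σσᵢ² = 1.293 + 1.197 + 1.055 + 0.988 + 2.094 + 1.991 = 8.618
total variance = 8.618 + 2 × 3.885 = 16.388
α (item deleted) = (6/5)·(1 − 8.618/16.388) = 0.569

coefficient alpha = 0.569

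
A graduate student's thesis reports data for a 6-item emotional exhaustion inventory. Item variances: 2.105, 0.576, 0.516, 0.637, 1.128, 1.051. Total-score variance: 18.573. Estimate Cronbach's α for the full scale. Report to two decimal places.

ΣVar(i) = 2.105 + 0.576 + 0.516 + 0.637 + 1.128 + 1.051 = 6.013
α = (k/(k−1))·(1 − ΣVar(i)/total variance) = (6/5)·(1 − 6.013/18.573) = 0.81

Cronbach's α = 0.81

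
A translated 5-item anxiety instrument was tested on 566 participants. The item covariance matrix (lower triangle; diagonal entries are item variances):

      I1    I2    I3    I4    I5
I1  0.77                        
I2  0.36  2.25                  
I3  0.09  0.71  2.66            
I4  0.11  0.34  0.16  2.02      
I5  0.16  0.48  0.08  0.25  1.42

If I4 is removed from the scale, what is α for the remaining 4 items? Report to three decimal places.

α = 0.462

Remaining items: I1, I2, I3, I5 (k = 4).
sum of item variances = 0.77 + 2.25 + 2.66 + 1.42 = 7.10
σ²_T = 7.10 + 2 × 1.88 = 10.86
α (item deleted) = (4/3)·(1 − 7.10/10.86) = 0.462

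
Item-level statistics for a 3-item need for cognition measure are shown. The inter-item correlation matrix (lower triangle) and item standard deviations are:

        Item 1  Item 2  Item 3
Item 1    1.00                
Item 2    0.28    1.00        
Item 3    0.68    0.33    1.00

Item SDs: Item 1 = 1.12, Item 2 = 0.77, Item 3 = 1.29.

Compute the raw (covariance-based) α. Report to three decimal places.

Σσ²ᵢ = 1.12² + 0.77² + 1.29² = 3.5114
Covariances σ_ij = r_ij · s_i · s_j:
  σ(Item 1,Item 2) = 0.28 × 1.12 × 0.77 = 0.2415
  σ(Item 1,Item 3) = 0.68 × 1.12 × 1.29 = 0.9825
  σ(Item 2,Item 3) = 0.33 × 0.77 × 1.29 = 0.3278
σ²_T = Σσ²ᵢ + 2·Σσ_ij = 3.5114 + 2 × 1.5518 = 6.6150
α = (3/2)·(1 − 3.5114/6.6150) = 0.704

α = 0.704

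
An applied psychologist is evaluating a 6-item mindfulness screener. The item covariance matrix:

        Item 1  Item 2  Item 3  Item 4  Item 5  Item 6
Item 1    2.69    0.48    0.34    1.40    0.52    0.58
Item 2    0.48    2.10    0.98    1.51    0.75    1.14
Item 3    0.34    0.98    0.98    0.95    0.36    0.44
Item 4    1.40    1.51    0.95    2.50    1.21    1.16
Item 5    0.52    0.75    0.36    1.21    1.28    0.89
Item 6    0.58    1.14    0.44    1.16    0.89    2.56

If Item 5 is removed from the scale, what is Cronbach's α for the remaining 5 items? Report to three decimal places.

α = 0.780

Remaining items: Item 1, Item 2, Item 3, Item 4, Item 6 (k = 5).
Σσ²ᵢ = 2.69 + 2.10 + 0.98 + 2.50 + 2.56 = 10.83
total variance = 10.83 + 2 × 8.98 = 28.79
α (item deleted) = (5/4)·(1 − 10.83/28.79) = 0.780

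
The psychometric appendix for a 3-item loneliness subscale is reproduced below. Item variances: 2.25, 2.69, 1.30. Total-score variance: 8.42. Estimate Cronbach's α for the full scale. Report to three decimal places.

Σσᵢ² = 2.25 + 2.69 + 1.30 = 6.24
α = (k/(k−1))·(1 − Σσᵢ²/σ²_T) = (3/2)·(1 − 6.24/8.42) = 0.388

α = 0.388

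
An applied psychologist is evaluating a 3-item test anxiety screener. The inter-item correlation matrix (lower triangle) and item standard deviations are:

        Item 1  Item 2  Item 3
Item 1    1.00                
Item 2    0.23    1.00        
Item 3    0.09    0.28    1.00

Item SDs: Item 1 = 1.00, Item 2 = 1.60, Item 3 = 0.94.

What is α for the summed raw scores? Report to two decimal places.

α = 0.42

Σσ²ᵢ = 1.00² + 1.60² + 0.94² = 4.4436
Covariances σ_ij = r_ij · s_i · s_j:
  σ(Item 1,Item 2) = 0.23 × 1.00 × 1.60 = 0.3680
  σ(Item 1,Item 3) = 0.09 × 1.00 × 0.94 = 0.0846
  σ(Item 2,Item 3) = 0.28 × 1.60 × 0.94 = 0.4211
σ²_T = Σσ²ᵢ + 2·Σσ_ij = 4.4436 + 2 × 0.8737 = 6.1910
α = (3/2)·(1 − 4.4436/6.1910) = 0.42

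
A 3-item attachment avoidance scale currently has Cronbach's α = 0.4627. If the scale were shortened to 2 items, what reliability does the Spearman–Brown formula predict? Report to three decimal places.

predicted reliability = 0.365

Length factor m = 2/3 = 0.6667
α' = m·α / (1 − (1−m)·α)
   = 2/3 × 0.4627 / (1 − (1 − 2/3) × 0.4627)
   = 0.3085 / 0.8458 = 0.365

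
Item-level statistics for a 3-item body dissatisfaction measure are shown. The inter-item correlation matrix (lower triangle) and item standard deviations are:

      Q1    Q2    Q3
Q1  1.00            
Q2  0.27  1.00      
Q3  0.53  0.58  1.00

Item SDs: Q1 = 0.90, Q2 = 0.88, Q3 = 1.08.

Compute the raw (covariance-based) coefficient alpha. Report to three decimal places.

α = 0.723

Σσ²ᵢ = 0.90² + 0.88² + 1.08² = 2.7508
Covariances σ_ij = r_ij · s_i · s_j:
  σ(Q1,Q2) = 0.27 × 0.90 × 0.88 = 0.2138
  σ(Q1,Q3) = 0.53 × 0.90 × 1.08 = 0.5152
  σ(Q2,Q3) = 0.58 × 0.88 × 1.08 = 0.5512
σ²_T = Σσ²ᵢ + 2·Σσ_ij = 2.7508 + 2 × 1.2802 = 5.3112
α = (3/2)·(1 − 2.7508/5.3112) = 0.723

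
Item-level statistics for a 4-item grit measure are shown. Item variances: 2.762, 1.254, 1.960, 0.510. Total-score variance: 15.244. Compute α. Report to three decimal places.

ΣVar(i) = 2.762 + 1.254 + 1.960 + 0.510 = 6.486
α = (k/(k−1))·(1 − ΣVar(i)/σ²_total) = (4/3)·(1 − 6.486/15.244) = 0.766

α = 0.766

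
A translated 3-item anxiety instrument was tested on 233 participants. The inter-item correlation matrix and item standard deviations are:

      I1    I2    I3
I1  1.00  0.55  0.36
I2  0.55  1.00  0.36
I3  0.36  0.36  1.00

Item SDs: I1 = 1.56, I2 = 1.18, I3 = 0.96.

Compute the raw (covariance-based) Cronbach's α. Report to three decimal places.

α = 0.678

Σσ²ᵢ = 1.56² + 1.18² + 0.96² = 4.7476
Covariances σ_ij = r_ij · s_i · s_j:
  σ(I1,I2) = 0.55 × 1.56 × 1.18 = 1.0124
  σ(I1,I3) = 0.36 × 1.56 × 0.96 = 0.5391
  σ(I2,I3) = 0.36 × 1.18 × 0.96 = 0.4078
σ²_T = Σσ²ᵢ + 2·Σσ_ij = 4.7476 + 2 × 1.9593 = 8.6662
α = (3/2)·(1 − 4.7476/8.6662) = 0.678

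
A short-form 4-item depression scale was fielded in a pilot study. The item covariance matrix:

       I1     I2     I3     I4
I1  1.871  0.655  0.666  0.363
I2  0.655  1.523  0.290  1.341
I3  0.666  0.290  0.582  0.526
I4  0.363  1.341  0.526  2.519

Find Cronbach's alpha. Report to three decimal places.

ΣVar(i) = 1.871 + 1.523 + 0.582 + 2.519 = 6.495
Σ_{i<j} σ_ij = 3.841
total variance = 6.495 + 2 × 3.841 = 14.177
α = (k/(k−1))·(1 − ΣVar(i)/total variance) = (4/3)·(1 − 6.495/14.177) = 0.722

α = 0.722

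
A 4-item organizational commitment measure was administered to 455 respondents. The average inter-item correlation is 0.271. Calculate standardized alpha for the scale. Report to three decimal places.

Standardized α = k·r̄ / (1 + (k−1)·r̄) = 4 × 0.271 / (1 + 3 × 0.271)
  = 1.0840 / 1.8130 = 0.598

standardized alpha = 0.598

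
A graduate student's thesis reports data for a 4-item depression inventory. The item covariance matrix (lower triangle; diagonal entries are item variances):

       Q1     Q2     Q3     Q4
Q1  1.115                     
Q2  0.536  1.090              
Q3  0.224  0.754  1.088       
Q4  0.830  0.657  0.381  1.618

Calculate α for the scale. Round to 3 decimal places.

α = 0.772

Σσᵢ² = 1.115 + 1.090 + 1.088 + 1.618 = 4.911
Sum of off-diagonal covariances = 3.382
σ²_T = 4.911 + 2 × 3.382 = 11.675
α = (k/(k−1))·(1 − Σσᵢ²/σ²_T) = (4/3)·(1 − 4.911/11.675) = 0.772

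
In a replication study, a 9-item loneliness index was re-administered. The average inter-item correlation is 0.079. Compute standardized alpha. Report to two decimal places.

Standardized α = k·r̄ / (1 + (k−1)·r̄) = 9 × 0.079 / (1 + 8 × 0.079)
  = 0.7110 / 1.6320 = 0.44

standardized alpha = 0.44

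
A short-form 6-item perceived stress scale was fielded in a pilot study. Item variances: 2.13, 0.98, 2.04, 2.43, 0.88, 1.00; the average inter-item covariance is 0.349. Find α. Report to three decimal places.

α = 0.630

ΣVar(i) = 2.13 + 0.98 + 2.04 + 2.43 + 0.88 + 1.00 = 9.46
Sum of the 15 distinct covariances = 15 × 0.349 = 5.235
total variance = ΣVar(i) + 2·Σcov = 9.46 + 2 × 5.235 = 19.930
α = (6/5)·(1 − 9.46/19.930) = 0.630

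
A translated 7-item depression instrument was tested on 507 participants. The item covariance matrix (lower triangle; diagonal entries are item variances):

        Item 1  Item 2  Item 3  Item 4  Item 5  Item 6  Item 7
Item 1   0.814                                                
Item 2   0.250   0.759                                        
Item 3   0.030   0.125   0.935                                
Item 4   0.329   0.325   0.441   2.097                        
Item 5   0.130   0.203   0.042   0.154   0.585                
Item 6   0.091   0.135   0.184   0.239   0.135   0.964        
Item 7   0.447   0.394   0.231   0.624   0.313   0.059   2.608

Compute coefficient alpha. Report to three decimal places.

coefficient alpha = 0.615

sum of item variances = 0.814 + 0.759 + 0.935 + 2.097 + 0.585 + 0.964 + 2.608 = 8.762
Sum of off-diagonal covariances = 4.881
σ²_total = 8.762 + 2 × 4.881 = 18.524
α = (k/(k−1))·(1 − sum of item variances/σ²_total) = (7/6)·(1 − 8.762/18.524) = 0.615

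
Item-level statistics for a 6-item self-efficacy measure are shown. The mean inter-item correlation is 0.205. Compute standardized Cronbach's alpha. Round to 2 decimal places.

standardized Cronbach's alpha = 0.61

Standardized α = k·r̄ / (1 + (k−1)·r̄) = 6 × 0.205 / (1 + 5 × 0.205)
  = 1.2300 / 2.0250 = 0.61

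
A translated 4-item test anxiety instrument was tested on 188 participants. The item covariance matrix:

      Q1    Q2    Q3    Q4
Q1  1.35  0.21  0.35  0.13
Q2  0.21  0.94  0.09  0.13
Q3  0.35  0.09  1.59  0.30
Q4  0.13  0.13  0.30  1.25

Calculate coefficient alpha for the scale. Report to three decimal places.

ΣVar(i) = 1.35 + 0.94 + 1.59 + 1.25 = 5.13
Σ_{i<j} σ_ij = 1.21
σ²_total = 5.13 + 2 × 1.21 = 7.55
α = (k/(k−1))·(1 − ΣVar(i)/σ²_total) = (4/3)·(1 − 5.13/7.55) = 0.427

coefficient alpha = 0.427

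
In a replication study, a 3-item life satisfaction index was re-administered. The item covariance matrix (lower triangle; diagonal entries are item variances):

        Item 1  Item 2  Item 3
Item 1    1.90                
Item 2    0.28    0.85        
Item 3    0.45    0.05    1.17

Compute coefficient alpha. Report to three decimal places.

α = 0.427

Σσᵢ² = 1.90 + 0.85 + 1.17 = 3.92
Sum of off-diagonal covariances = 0.78
σ²_total = 3.92 + 2 × 0.78 = 5.48
α = (k/(k−1))·(1 − Σσᵢ²/σ²_total) = (3/2)·(1 − 3.92/5.48) = 0.427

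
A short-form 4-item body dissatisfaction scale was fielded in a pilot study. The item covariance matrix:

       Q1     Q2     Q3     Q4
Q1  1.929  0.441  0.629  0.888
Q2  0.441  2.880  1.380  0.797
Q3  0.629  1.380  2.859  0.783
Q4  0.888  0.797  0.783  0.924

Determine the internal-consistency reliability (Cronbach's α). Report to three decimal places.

sum of item variances = 1.929 + 2.880 + 2.859 + 0.924 = 8.592
Σ_{i<j} σ_ij = 4.918
total variance = 8.592 + 2 × 4.918 = 18.428
α = (k/(k−1))·(1 − sum of item variances/total variance) = (4/3)·(1 − 8.592/18.428) = 0.712

α = 0.712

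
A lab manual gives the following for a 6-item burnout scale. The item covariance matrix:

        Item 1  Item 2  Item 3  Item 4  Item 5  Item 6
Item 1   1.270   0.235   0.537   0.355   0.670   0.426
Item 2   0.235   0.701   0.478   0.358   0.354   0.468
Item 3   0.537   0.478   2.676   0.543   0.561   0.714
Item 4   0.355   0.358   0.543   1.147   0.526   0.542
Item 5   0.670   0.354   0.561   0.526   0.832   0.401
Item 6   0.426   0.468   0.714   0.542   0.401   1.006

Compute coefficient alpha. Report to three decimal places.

α = 0.783

ΣVar(i) = 1.270 + 0.701 + 2.676 + 1.147 + 0.832 + 1.006 = 7.632
Sum of off-diagonal covariances = 7.168
σ²_total = 7.632 + 2 × 7.168 = 21.968
α = (k/(k−1))·(1 − ΣVar(i)/σ²_total) = (6/5)·(1 − 7.632/21.968) = 0.783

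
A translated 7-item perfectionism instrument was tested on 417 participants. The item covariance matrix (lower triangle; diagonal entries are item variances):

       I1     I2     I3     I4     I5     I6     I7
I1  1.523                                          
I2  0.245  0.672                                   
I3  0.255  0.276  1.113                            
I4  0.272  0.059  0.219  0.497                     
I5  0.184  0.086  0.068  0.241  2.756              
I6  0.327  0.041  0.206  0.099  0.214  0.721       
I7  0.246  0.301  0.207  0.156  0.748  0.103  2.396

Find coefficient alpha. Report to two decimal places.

Σσᵢ² = 1.523 + 0.672 + 1.113 + 0.497 + 2.756 + 0.721 + 2.396 = 9.678
Sum of off-diagonal covariances = 4.553
σ²_total = 9.678 + 2 × 4.553 = 18.784
α = (k/(k−1))·(1 − Σσᵢ²/σ²_total) = (7/6)·(1 − 9.678/18.784) = 0.57

α = 0.57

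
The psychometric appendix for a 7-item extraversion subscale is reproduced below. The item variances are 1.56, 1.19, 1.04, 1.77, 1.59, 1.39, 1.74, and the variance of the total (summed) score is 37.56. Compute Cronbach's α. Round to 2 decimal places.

ΣVar(i) = 1.56 + 1.19 + 1.04 + 1.77 + 1.59 + 1.39 + 1.74 = 10.28
α = (k/(k−1))·(1 − ΣVar(i)/Var(T)) = (7/6)·(1 − 10.28/37.56) = 0.85

α = 0.85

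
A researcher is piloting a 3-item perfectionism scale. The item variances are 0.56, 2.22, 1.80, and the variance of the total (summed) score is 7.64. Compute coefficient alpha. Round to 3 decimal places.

α = 0.601

Σσᵢ² = 0.56 + 2.22 + 1.80 = 4.58
α = (k/(k−1))·(1 − Σσᵢ²/σ²_total) = (3/2)·(1 − 4.58/7.64) = 0.601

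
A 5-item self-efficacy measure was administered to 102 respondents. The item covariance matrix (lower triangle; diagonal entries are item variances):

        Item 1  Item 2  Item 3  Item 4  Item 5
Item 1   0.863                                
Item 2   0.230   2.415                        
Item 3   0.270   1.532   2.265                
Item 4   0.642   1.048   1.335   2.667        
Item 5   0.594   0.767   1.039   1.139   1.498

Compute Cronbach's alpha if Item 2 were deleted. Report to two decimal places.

Remaining items: Item 1, Item 3, Item 4, Item 5 (k = 4).
sum of item variances = 0.863 + 2.265 + 2.667 + 1.498 = 7.293
σ²_total = 7.293 + 2 × 5.019 = 17.331
α (item deleted) = (4/3)·(1 − 7.293/17.331) = 0.77

Cronbach's alpha = 0.77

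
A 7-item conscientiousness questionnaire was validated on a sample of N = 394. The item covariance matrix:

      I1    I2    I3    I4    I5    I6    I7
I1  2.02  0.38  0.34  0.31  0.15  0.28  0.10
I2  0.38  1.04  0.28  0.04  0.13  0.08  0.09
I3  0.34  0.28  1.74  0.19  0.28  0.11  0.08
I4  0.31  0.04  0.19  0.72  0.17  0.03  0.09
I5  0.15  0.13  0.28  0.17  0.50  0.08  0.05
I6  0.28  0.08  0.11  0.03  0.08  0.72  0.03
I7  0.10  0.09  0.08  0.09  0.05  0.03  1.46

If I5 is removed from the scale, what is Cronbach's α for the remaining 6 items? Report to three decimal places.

Remaining items: I1, I2, I3, I4, I6, I7 (k = 6).
sum of item variances = 2.02 + 1.04 + 1.74 + 0.72 + 0.72 + 1.46 = 7.70
Var(T) = 7.70 + 2 × 2.43 = 12.56
α (item deleted) = (6/5)·(1 − 7.70/12.56) = 0.464

α = 0.464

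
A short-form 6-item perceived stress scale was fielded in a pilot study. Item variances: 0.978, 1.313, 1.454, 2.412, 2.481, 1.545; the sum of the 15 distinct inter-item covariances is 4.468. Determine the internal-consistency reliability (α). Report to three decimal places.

Σσᵢ² = 0.978 + 1.313 + 1.454 + 2.412 + 2.481 + 1.545 = 10.183
Sum of distinct covariances = 4.468
total variance = Σσᵢ² + 2·Σcov = 10.183 + 2 × 4.468 = 19.119
α = (6/5)·(1 − 10.183/19.119) = 0.561

α = 0.561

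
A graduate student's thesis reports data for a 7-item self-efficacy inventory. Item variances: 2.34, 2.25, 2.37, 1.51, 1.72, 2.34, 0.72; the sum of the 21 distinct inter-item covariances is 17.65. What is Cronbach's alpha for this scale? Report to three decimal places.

Σσᵢ² = 2.34 + 2.25 + 2.37 + 1.51 + 1.72 + 2.34 + 0.72 = 13.25
Sum of distinct covariances = 17.65
σ²_T = Σσᵢ² + 2·Σcov = 13.25 + 2 × 17.65 = 48.55
α = (7/6)·(1 − 13.25/48.55) = 0.848

Cronbach's alpha = 0.848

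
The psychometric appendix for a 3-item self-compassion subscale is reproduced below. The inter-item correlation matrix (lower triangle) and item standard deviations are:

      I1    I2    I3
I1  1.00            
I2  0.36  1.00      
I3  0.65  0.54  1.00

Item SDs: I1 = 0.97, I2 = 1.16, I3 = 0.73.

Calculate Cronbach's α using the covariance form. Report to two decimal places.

Cronbach's α = 0.73

Σσ²ᵢ = 0.97² + 1.16² + 0.73² = 2.8194
Covariances σ_ij = r_ij · s_i · s_j:
  σ(I1,I2) = 0.36 × 0.97 × 1.16 = 0.4051
  σ(I1,I3) = 0.65 × 0.97 × 0.73 = 0.4603
  σ(I2,I3) = 0.54 × 1.16 × 0.73 = 0.4573
σ²_T = Σσ²ᵢ + 2·Σσ_ij = 2.8194 + 2 × 1.3227 = 5.4648
α = (3/2)·(1 − 2.8194/5.4648) = 0.73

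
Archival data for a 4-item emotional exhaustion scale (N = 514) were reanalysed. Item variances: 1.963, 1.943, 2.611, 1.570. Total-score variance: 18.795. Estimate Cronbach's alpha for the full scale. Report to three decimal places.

Σσ²ᵢ = 1.963 + 1.943 + 2.611 + 1.570 = 8.087
α = (k/(k−1))·(1 − Σσ²ᵢ/total variance) = (4/3)·(1 − 8.087/18.795) = 0.760

Cronbach's alpha = 0.760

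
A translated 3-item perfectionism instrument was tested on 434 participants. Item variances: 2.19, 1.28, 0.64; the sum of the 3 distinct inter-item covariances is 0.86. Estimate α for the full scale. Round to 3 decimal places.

α = 0.443

Σσᵢ² = 2.19 + 1.28 + 0.64 = 4.11
Sum of distinct covariances = 0.86
σ²_total = Σσᵢ² + 2·Σcov = 4.11 + 2 × 0.86 = 5.83
α = (3/2)·(1 − 4.11/5.83) = 0.443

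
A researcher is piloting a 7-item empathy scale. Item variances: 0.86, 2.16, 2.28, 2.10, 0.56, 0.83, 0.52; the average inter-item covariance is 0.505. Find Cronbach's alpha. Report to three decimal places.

sum of item variances = 0.86 + 2.16 + 2.28 + 2.10 + 0.56 + 0.83 + 0.52 = 9.31
Sum of the 21 distinct covariances = 21 × 0.505 = 10.605
total variance = sum of item variances + 2·Σcov = 9.31 + 2 × 10.605 = 30.520
α = (7/6)·(1 − 9.31/30.520) = 0.811

Cronbach's alpha = 0.811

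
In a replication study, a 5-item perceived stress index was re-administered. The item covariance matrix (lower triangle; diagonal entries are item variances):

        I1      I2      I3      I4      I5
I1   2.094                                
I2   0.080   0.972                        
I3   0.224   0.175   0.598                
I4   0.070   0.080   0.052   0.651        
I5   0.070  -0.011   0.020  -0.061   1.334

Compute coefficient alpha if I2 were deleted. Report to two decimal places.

α = 0.18

Remaining items: I1, I3, I4, I5 (k = 4).
ΣVar(i) = 2.094 + 0.598 + 0.651 + 1.334 = 4.677
total variance = 4.677 + 2 × 0.375 = 5.427
α (item deleted) = (4/3)·(1 − 4.677/5.427) = 0.18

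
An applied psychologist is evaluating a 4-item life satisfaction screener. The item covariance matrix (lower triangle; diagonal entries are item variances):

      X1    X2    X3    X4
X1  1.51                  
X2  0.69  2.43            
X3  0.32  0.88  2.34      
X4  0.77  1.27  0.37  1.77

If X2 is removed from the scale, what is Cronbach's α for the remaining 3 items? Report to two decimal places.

Remaining items: X1, X3, X4 (k = 3).
Σσᵢ² = 1.51 + 2.34 + 1.77 = 5.62
σ²_total = 5.62 + 2 × 1.46 = 8.54
α (item deleted) = (3/2)·(1 − 5.62/8.54) = 0.51

Cronbach's α = 0.51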